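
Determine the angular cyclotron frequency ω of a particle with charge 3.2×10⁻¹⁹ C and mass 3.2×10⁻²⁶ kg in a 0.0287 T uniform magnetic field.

ω = |q|B/m.
ω = (3.2×10⁻¹⁹)(0.0287)/3.2×10⁻²⁶ ≈ 2.87×10⁵ rad/s.

ω ≈ 2.87×10⁵ rad/s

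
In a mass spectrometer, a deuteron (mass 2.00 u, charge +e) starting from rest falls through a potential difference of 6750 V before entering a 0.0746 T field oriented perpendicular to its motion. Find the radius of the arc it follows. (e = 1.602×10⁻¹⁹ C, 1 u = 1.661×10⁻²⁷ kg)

r ≈ 0.224 m

Acceleration: |q|V = ½mv² ⇒ v = √(2|q|V/m) = √(2·1.602×10⁻¹⁹·6750/3.322×10⁻²⁷) ≈ 8.069×10⁵ m/s.
In the field: r = mv/(|q|B) = (3.322×10⁻²⁷)(8.069×10⁵)/((1.602×10⁻¹⁹)(0.0746)) ≈ 0.224 m.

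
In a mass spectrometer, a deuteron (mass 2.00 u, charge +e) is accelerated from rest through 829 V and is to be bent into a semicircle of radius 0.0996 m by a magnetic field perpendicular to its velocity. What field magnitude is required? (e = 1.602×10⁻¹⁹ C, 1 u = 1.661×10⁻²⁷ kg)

v = √(2|q|V/m) = √(2·1.602×10⁻¹⁹·829/3.322×10⁻²⁷) ≈ 2.828×10⁵ m/s.
B = mv/(|q|r) = (3.322×10⁻²⁷)(2.828×10⁵)/((1.602×10⁻¹⁹)(0.0996)) ≈ 0.0589 T.

B ≈ 0.0589 T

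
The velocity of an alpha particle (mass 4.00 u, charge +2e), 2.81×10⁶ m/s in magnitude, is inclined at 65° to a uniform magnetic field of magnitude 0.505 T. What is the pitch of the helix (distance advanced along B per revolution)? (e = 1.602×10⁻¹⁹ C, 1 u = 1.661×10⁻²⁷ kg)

v∥ = v cosθ = 2.81×10⁶·cos65° ≈ 1.188×10⁶ m/s.
T = 2πm/(|q|B) = 2π(6.644×10⁻²⁷)/((3.204×10⁻¹⁹)(0.505)) ≈ 2.580×10⁻⁷ s.
pitch = v∥ T = (1.188×10⁶)(2.580×10⁻⁷) ≈ 0.306 m.

p ≈ 0.306 m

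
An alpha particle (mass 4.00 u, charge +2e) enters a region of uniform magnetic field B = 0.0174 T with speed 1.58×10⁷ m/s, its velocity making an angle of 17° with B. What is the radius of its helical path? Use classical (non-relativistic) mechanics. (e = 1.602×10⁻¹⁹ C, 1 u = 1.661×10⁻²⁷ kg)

r ≈ 5.51 m

v⊥ = v sinθ = 1.58×10⁷·sin17° ≈ 4.619×10⁶ m/s.
r = m v⊥/(|q|B) = (6.644×10⁻²⁷)(4.619×10⁶)/((3.204×10⁻¹⁹)(0.0174)) ≈ 5.51 m.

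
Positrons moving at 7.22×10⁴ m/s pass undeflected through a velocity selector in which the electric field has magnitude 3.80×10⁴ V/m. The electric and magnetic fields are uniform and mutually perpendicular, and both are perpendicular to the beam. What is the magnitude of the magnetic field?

Balance of forces in the selector: qE = qvB ⇒ B = E/v.
B = 3.80×10⁴/7.22×10⁴ = 0.526 T.

B = 0.526 T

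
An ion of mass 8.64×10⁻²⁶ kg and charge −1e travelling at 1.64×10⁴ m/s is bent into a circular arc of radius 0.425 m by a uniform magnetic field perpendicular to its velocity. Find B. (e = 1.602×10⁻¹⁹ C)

From |q|vB = mv²/r, B = mv/(|q|r).
B = (8.64×10⁻²⁶)(1.64×10⁴)/((1.602×10⁻¹⁹)(0.425)) ≈ 0.0208 T.

B ≈ 0.0208 T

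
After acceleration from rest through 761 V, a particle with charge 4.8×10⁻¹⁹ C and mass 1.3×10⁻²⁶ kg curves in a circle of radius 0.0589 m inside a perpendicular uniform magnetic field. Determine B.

B ≈ 0.109 T

v = √(2|q|V/m) = √(2·4.8×10⁻¹⁹·761/1.3×10⁻²⁶) ≈ 2.371×10⁵ m/s.
B = mv/(|q|r) = (1.3×10⁻²⁶)(2.371×10⁵)/((4.8×10⁻¹⁹)(0.0589)) ≈ 0.109 T.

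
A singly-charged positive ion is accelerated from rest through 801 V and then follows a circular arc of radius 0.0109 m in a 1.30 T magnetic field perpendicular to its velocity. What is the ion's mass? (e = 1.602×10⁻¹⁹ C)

m ≈ 2.01×10⁻²⁶ kg

Combine |q|V = ½mv² and r = mv/(|q|B): eliminate v to get m = qB²r²/(2V).
m = (1.602×10⁻¹⁹)(1.30)²(0.0109)²/(2·801) ≈ 2.01×10⁻²⁶ kg.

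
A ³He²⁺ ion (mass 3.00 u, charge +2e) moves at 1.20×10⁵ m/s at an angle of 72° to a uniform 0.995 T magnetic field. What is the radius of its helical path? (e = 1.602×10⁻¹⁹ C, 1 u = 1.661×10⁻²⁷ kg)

r ≈ 1.78×10⁻³ m

v⊥ = v sinθ = 1.20×10⁵·sin72° ≈ 1.141×10⁵ m/s.
r = m v⊥/(|q|B) = (4.983×10⁻²⁷)(1.141×10⁵)/((3.204×10⁻¹⁹)(0.995)) ≈ 1.78×10⁻³ m.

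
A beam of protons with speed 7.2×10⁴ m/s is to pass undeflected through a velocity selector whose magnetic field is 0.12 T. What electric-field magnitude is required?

For straight-line motion qE = qvB, so E = vB.
E = 7.2×10⁴ × 0.12 = 8600 V/m.

E = 8600 V/m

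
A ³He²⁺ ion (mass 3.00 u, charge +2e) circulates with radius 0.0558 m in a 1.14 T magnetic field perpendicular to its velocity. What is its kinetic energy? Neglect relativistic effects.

v = |q|Br/m, then KE = ½mv² = (qBr)²/(2m).
v = (3.204×10⁻¹⁹)(1.14)(0.0558)/4.983×10⁻²⁷ ≈ 4.090×10⁶ m/s.
KE = ½(4.983×10⁻²⁷)(4.090×10⁶)² ≈ 4.17×10⁻¹⁴ J.

KE ≈ 4.17×10⁻¹⁴ J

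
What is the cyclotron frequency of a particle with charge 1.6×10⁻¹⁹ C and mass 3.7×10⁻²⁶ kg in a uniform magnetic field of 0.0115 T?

f = |q|B/(2πm).
f = (1.6×10⁻¹⁹)(0.0115)/(2π·3.7×10⁻²⁶) ≈ 7910 Hz.

f ≈ 7910 Hz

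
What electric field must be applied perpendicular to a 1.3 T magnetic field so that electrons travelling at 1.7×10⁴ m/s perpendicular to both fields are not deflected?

For straight-line motion qE = qvB, so E = vB.
E = 1.7×10⁴ × 1.3 = 2.2×10⁴ V/m.

E = 2.2×10⁴ V/m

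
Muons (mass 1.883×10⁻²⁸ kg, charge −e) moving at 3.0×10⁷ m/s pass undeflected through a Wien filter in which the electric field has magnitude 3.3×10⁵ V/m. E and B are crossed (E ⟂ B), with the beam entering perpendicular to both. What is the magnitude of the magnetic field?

B = 0.011 T

Balance of forces in the selector: qE = qvB ⇒ B = E/v.
B = 3.3×10⁵/3.0×10⁷ = 0.011 T.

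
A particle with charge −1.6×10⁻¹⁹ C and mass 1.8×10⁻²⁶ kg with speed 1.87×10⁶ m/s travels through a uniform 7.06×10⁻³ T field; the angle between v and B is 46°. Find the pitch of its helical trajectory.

p ≈ 130 m

v∥ = v cosθ = 1.87×10⁶·cos46° ≈ 1.299×10⁶ m/s.
T = 2πm/(|q|B) = 2π(1.8×10⁻²⁶)/((1.6×10⁻¹⁹)(7.06×10⁻³)) ≈ 1.001×10⁻⁴ s.
pitch = v∥ T = (1.299×10⁶)(1.001×10⁻⁴) ≈ 130 m.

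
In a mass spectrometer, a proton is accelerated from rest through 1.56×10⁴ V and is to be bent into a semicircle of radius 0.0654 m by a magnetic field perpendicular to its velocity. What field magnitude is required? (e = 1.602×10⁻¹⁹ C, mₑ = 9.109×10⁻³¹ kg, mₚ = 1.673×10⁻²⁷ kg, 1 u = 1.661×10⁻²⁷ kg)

v = √(2|q|V/m) = √(2·1.602×10⁻¹⁹·1.56×10⁴/1.673×10⁻²⁷) ≈ 1.728×10⁶ m/s.
B = mv/(|q|r) = (1.673×10⁻²⁷)(1.728×10⁶)/((1.602×10⁻¹⁹)(0.0654)) ≈ 0.276 T.

B ≈ 0.276 T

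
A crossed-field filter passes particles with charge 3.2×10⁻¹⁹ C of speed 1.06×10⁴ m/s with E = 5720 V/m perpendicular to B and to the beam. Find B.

B = 0.540 T

Balance of forces in the selector: qE = qvB ⇒ B = E/v.
B = 5720/1.06×10⁴ = 0.540 T.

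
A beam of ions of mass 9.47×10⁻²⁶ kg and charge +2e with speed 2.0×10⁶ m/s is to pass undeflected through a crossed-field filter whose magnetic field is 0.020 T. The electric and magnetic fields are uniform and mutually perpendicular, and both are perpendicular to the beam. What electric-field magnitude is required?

E = 4.0×10⁴ V/m

For straight-line motion qE = qvB, so E = vB.
E = 2.0×10⁶ × 0.020 = 4.0×10⁴ V/m.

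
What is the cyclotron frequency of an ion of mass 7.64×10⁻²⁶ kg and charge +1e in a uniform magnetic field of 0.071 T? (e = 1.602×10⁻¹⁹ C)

f ≈ 2.4×10⁴ Hz

f = |q|B/(2πm).
f = (1.602×10⁻¹⁹)(0.071)/(2π·7.64×10⁻²⁶) ≈ 2.4×10⁴ Hz.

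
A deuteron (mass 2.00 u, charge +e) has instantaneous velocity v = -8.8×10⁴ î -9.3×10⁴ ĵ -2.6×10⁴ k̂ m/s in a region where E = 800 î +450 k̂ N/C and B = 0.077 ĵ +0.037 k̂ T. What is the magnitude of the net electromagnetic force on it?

v×B = (-1440, 3260, -6780) N/C.
E + v×B = (-639, 3260, -6330) N/C.
F = q(E + v×B) = (1.602×10⁻¹⁹ C)·(-639, 3260, -6330) = (-1.02×10⁻¹⁶, 5.22×10⁻¹⁶, -1.01×10⁻¹⁵) N.
|F| = 1.14×10⁻¹⁵ N.

|F| ≈ 1.14×10⁻¹⁵ N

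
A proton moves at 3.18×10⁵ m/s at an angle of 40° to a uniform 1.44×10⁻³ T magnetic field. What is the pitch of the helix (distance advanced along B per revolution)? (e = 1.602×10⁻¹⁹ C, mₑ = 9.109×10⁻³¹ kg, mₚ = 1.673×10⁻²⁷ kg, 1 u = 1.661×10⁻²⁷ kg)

v∥ = v cosθ = 3.18×10⁵·cos40° ≈ 2.436×10⁵ m/s.
T = 2πm/(|q|B) = 2π(1.673×10⁻²⁷)/((1.602×10⁻¹⁹)(1.44×10⁻³)) ≈ 4.557×10⁻⁵ s.
pitch = v∥ T = (2.436×10⁵)(4.557×10⁻⁵) ≈ 11.1 m.

p ≈ 11.1 m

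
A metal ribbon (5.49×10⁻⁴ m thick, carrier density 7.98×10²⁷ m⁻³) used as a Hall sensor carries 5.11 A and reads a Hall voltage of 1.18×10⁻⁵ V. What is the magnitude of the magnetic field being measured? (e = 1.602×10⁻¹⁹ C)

B ≈ 1.62 T

From V_H = IB/(n e t), B = V_H n e t / I.
B = (1.18×10⁻⁵)(7.98×10²⁷)(1.602×10⁻¹⁹)(5.49×10⁻⁴)/5.11 ≈ 1.62 T.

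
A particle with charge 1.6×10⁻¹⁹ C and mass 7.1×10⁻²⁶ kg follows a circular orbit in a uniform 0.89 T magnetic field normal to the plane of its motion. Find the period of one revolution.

T ≈ 3.1×10⁻⁶ s

The cyclotron period depends only on m, q, B: T = 2πm/(|q|B).
T = 2π(7.1×10⁻²⁶)/((1.6×10⁻¹⁹)(0.89)) ≈ 3.1×10⁻⁶ s.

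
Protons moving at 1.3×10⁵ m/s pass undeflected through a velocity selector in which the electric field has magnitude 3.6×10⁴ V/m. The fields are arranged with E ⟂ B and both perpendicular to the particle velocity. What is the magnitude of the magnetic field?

Balance of forces in the selector: qE = qvB ⇒ B = E/v.
B = 3.6×10⁴/1.3×10⁵ = 0.28 T.

B = 0.28 T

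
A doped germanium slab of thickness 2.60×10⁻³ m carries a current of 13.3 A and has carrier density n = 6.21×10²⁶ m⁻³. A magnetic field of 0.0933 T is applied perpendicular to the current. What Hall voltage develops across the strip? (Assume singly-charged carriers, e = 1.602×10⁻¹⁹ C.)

V_H = IB/(n e t).
V_H = (13.3)(0.0933)/((6.21×10²⁶)(1.602×10⁻¹⁹)(2.60×10⁻³)) ≈ 4.80×10⁻⁶ V.

V_H ≈ 4.80×10⁻⁶ V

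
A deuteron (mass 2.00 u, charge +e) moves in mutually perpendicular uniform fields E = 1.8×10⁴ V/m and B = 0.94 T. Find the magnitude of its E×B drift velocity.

v_d ≈ 1.9×10⁴ m/s

The steady drift has the magnetic force balancing the electric force, so v_d = E/B.
v_d = 1.8×10⁴/0.94 = 1.9×10⁴ m/s.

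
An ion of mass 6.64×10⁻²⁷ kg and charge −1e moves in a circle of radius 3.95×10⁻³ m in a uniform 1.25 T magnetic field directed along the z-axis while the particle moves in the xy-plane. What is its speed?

From |q|vB = mv²/r, v = |q|Br/m.
v = (1.602×10⁻¹⁹)(1.25)(3.95×10⁻³)/6.64×10⁻²⁷ ≈ 1.19×10⁵ m/s.

v ≈ 1.19×10⁵ m/s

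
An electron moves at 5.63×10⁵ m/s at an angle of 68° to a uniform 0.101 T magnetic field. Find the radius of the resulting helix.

v⊥ = v sinθ = 5.63×10⁵·sin68° ≈ 5.220×10⁵ m/s.
r = m v⊥/(|q|B) = (9.109×10⁻³¹)(5.220×10⁵)/((1.602×10⁻¹⁹)(0.101)) ≈ 2.94×10⁻⁵ m.

r ≈ 2.94×10⁻⁵ m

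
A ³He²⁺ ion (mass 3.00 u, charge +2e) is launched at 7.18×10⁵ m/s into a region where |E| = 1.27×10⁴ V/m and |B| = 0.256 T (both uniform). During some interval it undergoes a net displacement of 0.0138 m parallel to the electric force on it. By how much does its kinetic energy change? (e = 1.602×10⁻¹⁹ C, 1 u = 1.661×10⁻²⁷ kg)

The magnetic force is always ⟂ v and does no work; only the electric force changes KE.
ΔKE = F_E · d = |q|E d = (3.204×10⁻¹⁹)(1.27×10⁴)(0.0138) ≈ 5.62×10⁻¹⁷ J.

ΔKE ≈ 5.62×10⁻¹⁷ J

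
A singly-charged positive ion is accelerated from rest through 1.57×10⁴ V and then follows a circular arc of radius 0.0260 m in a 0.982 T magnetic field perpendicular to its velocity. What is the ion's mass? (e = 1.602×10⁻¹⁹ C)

Combine |q|V = ½mv² and r = mv/(|q|B): eliminate v to get m = qB²r²/(2V).
m = (1.602×10⁻¹⁹)(0.982)²(0.0260)²/(2·1.57×10⁴) ≈ 3.33×10⁻²⁷ kg.

m ≈ 3.33×10⁻²⁷ kg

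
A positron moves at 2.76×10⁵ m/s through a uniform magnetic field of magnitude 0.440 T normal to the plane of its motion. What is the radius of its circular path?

The magnetic force provides the centripetal force: |q|vB = mv²/r.
r = mv/(|q|B) = (9.109×10⁻³¹)(2.76×10⁵)/((1.602×10⁻¹⁹)(0.440)) ≈ 3.57×10⁻⁶ m.

r ≈ 3.57×10⁻⁶ m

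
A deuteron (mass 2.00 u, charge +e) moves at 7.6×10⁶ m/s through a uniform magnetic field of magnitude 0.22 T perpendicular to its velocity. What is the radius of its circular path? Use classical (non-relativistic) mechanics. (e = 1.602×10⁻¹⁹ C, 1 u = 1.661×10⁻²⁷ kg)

r ≈ 0.72 m

The magnetic force provides the centripetal force: |q|vB = mv²/r.
r = mv/(|q|B) = (3.322×10⁻²⁷)(7.6×10⁶)/((1.602×10⁻¹⁹)(0.22)) ≈ 0.72 m.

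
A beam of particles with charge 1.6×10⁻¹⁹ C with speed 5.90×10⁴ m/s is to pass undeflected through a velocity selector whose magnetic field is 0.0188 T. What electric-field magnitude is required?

E = 1110 V/m

For straight-line motion qE = qvB, so E = vB.
E = 5.90×10⁴ × 0.0188 = 1110 V/m.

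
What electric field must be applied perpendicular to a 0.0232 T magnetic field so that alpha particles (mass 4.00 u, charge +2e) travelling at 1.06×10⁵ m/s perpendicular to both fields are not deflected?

E = 2460 V/m

For straight-line motion qE = qvB, so E = vB.
E = 1.06×10⁵ × 0.0232 = 2460 V/m.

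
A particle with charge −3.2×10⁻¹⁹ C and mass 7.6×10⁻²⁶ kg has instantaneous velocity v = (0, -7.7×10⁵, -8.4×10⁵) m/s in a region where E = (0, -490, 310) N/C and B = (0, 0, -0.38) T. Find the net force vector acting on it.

v×B = (2.93×10⁵, 0, 0) N/C.
E + v×B = (2.93×10⁵, -490, 310) N/C.
F = q(E + v×B) = (−3.2×10⁻¹⁹ C)·(2.93×10⁵, -490, 310) = (-9.36×10⁻¹⁴, 1.57×10⁻¹⁶, -9.92×10⁻¹⁷) N.

F ≈ (-9.36×10⁻¹⁴, 1.57×10⁻¹⁶, -9.92×10⁻¹⁷) N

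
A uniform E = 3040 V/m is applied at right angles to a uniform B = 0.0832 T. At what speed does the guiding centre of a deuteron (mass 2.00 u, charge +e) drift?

In crossed fields the guiding centre drifts at v_d = |E×B|/B² = E/B, independent of charge and mass.
v_d = 3040/0.0832 = 3.65×10⁴ m/s.

v_d ≈ 3.65×10⁴ m/s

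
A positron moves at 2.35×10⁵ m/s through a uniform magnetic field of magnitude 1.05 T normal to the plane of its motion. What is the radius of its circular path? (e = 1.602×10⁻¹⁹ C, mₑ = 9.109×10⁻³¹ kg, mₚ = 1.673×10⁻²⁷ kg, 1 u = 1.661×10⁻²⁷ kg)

r ≈ 1.27×10⁻⁶ m

The magnetic force provides the centripetal force: |q|vB = mv²/r.
r = mv/(|q|B) = (9.109×10⁻³¹)(2.35×10⁵)/((1.602×10⁻¹⁹)(1.05)) ≈ 1.27×10⁻⁶ m.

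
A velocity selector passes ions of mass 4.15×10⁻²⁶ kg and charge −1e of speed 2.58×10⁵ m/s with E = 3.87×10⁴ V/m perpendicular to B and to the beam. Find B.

Balance of forces in the selector: qE = qvB ⇒ B = E/v.
B = 3.87×10⁴/2.58×10⁵ = 0.150 T.

B = 0.150 T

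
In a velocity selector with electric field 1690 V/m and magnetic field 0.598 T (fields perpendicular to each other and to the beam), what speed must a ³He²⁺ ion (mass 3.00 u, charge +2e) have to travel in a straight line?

For undeflected motion the electric and magnetic forces balance: qE = qvB.
v = E/B = 1690/0.598 = 2830 m/s.

v = 2830 m/s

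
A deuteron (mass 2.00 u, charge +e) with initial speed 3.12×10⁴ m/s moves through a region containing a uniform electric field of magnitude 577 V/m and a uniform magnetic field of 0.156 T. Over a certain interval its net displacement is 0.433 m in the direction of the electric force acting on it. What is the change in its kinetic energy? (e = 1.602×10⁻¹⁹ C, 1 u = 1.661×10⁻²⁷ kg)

ΔKE ≈ 4.00×10⁻¹⁷ J

The magnetic force is always ⟂ v and does no work; only the electric force changes KE.
ΔKE = F_E · d = |q|E d = (1.602×10⁻¹⁹)(577)(0.433) ≈ 4.00×10⁻¹⁷ J.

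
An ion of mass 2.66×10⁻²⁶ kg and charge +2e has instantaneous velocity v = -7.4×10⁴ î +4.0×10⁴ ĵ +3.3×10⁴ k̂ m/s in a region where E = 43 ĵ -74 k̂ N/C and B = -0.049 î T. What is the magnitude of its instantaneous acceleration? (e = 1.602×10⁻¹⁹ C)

|a| ≈ 2.96×10¹⁰ m/s²

v×B = (0, -1620, 1960) N/C.
E + v×B = (0, -1570, 1890) N/C.
F = q(E + v×B) = (3.204×10⁻¹⁹ C)·(0, -1570, 1890) = (0, -5.04×10⁻¹⁶, 6.04×10⁻¹⁶) N.
|a| = |F|/m = 7.871×10⁻¹⁶/2.66×10⁻²⁶ ≈ 2.96×10¹⁰ m/s².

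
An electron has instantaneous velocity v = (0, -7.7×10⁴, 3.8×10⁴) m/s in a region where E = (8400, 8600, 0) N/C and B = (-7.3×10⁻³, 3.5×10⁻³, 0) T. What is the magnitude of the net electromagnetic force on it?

v×B = (-133, -277, -562) N/C.
E + v×B = (8270, 8320, -562) N/C.
F = q(E + v×B) = (−1.602×10⁻¹⁹ C)·(8270, 8320, -562) = (-1.32×10⁻¹⁵, -1.33×10⁻¹⁵, 9.00×10⁻¹⁷) N.
|F| = 1.88×10⁻¹⁵ N.

|F| ≈ 1.88×10⁻¹⁵ N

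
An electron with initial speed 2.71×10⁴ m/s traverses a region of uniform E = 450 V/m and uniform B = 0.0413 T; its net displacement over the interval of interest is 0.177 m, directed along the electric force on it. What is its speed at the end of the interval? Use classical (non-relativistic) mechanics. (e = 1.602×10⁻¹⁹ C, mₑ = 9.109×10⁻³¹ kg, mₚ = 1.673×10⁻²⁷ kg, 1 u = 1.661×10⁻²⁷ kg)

v_f ≈ 5.29×10⁶ m/s

B does no work; ΔKE = |q|E d.
½mv_f² = ½mv₀² + |q|Ed = ½(9.109×10⁻³¹)(2.71×10⁴)² + (1.602×10⁻¹⁹)(450)(0.177) ≈ 3.345×10⁻²² J + 1.276×10⁻¹⁷ J ≈ 1.276×10⁻¹⁷ J.
v_f = √(2·1.276×10⁻¹⁷/9.109×10⁻³¹) ≈ 5.29×10⁶ m/s.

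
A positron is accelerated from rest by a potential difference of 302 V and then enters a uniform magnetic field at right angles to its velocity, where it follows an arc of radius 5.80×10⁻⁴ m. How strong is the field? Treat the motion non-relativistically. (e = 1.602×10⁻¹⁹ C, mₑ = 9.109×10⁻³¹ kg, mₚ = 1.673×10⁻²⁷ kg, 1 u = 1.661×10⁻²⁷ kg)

v = √(2|q|V/m) = √(2·1.602×10⁻¹⁹·302/9.109×10⁻³¹) ≈ 1.031×10⁷ m/s.
B = mv/(|q|r) = (9.109×10⁻³¹)(1.031×10⁷)/((1.602×10⁻¹⁹)(5.80×10⁻⁴)) ≈ 0.101 T.

B ≈ 0.101 T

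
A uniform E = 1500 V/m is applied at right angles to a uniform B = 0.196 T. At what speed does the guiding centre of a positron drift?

The E×B drift speed is v_d = E/B.
v_d = 1500/0.196 = 7650 m/s.

v_d ≈ 7650 m/s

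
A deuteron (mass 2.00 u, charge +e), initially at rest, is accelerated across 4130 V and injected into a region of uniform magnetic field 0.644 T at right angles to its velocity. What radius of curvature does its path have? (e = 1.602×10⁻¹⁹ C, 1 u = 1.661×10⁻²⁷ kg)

Acceleration: |q|V = ½mv² ⇒ v = √(2|q|V/m) = √(2·1.602×10⁻¹⁹·4130/3.322×10⁻²⁷) ≈ 6.311×10⁵ m/s.
In the field: r = mv/(|q|B) = (3.322×10⁻²⁷)(6.311×10⁵)/((1.602×10⁻¹⁹)(0.644)) ≈ 0.0203 m.

r ≈ 0.0203 m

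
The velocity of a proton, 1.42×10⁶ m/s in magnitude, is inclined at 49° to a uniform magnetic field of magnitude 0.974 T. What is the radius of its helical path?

v⊥ = v sinθ = 1.42×10⁶·sin49° ≈ 1.072×10⁶ m/s.
r = m v⊥/(|q|B) = (1.673×10⁻²⁷)(1.072×10⁶)/((1.602×10⁻¹⁹)(0.974)) ≈ 0.0115 m.

r ≈ 0.0115 m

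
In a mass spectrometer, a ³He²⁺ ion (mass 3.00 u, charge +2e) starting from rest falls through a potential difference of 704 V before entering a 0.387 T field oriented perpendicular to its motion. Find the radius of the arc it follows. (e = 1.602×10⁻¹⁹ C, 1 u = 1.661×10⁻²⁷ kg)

r ≈ 0.0121 m

Acceleration: |q|V = ½mv² ⇒ v = √(2|q|V/m) = √(2·3.204×10⁻¹⁹·704/4.983×10⁻²⁷) ≈ 3.009×10⁵ m/s.
In the field: r = mv/(|q|B) = (4.983×10⁻²⁷)(3.009×10⁵)/((3.204×10⁻¹⁹)(0.387)) ≈ 0.0121 m.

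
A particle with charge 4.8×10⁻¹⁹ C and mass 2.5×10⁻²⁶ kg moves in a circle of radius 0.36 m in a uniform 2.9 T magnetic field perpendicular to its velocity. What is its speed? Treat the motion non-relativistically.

From |q|vB = mv²/r, v = |q|Br/m.
v = (4.8×10⁻¹⁹)(2.9)(0.36)/2.5×10⁻²⁶ ≈ 2.0×10⁷ m/s.

v ≈ 2.0×10⁷ m/s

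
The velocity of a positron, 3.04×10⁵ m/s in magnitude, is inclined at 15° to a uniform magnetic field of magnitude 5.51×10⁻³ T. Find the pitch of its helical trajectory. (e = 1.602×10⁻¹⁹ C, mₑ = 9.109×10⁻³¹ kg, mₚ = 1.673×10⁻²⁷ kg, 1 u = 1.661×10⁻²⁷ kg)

p ≈ 1.90×10⁻³ m

v∥ = v cosθ = 3.04×10⁵·cos15° ≈ 2.936×10⁵ m/s.
T = 2πm/(|q|B) = 2π(9.109×10⁻³¹)/((1.602×10⁻¹⁹)(5.51×10⁻³)) ≈ 6.484×10⁻⁹ s.
pitch = v∥ T = (2.936×10⁵)(6.484×10⁻⁹) ≈ 1.90×10⁻³ m.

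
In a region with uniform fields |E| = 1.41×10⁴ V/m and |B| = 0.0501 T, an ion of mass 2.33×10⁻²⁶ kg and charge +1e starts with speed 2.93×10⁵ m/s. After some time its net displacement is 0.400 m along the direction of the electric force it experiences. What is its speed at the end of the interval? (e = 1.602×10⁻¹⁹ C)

B does no work; ΔKE = |q|E d.
½mv_f² = ½mv₀² + |q|Ed = ½(2.33×10⁻²⁶)(2.93×10⁵)² + (1.602×10⁻¹⁹)(1.41×10⁴)(0.400) ≈ 1.000×10⁻¹⁵ J + 9.035×10⁻¹⁶ J ≈ 1.904×10⁻¹⁵ J.
v_f = √(2·1.904×10⁻¹⁵/2.33×10⁻²⁶) ≈ 4.04×10⁵ m/s.

v_f ≈ 4.04×10⁵ m/s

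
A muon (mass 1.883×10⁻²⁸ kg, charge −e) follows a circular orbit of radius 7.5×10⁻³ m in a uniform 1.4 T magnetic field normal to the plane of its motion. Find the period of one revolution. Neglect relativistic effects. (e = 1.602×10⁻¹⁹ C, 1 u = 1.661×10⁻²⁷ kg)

The cyclotron period depends only on m, q, B: T = 2πm/(|q|B).
T = 2π(1.883×10⁻²⁸)/((1.602×10⁻¹⁹)(1.4)) ≈ 5.3×10⁻⁹ s.

T ≈ 5.3×10⁻⁹ s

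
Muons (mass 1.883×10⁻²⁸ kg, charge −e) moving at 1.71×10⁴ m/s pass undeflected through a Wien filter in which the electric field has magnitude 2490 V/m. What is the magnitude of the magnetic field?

Balance of forces in the selector: qE = qvB ⇒ B = E/v.
B = 2490/1.71×10⁴ = 0.146 T.

B = 0.146 T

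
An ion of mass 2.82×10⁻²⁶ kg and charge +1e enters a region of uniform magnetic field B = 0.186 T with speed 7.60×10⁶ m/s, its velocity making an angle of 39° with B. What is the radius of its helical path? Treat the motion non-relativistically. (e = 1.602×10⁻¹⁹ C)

r ≈ 4.53 m

v⊥ = v sinθ = 7.60×10⁶·sin39° ≈ 4.783×10⁶ m/s.
r = m v⊥/(|q|B) = (2.82×10⁻²⁶)(4.783×10⁶)/((1.602×10⁻¹⁹)(0.186)) ≈ 4.53 m.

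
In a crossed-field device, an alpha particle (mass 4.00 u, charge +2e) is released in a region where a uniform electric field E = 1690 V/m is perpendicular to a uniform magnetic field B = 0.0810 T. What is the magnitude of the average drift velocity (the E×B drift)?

v_d ≈ 2.09×10⁴ m/s

The E×B drift speed is v_d = E/B.
v_d = 1690/0.0810 = 2.09×10⁴ m/s.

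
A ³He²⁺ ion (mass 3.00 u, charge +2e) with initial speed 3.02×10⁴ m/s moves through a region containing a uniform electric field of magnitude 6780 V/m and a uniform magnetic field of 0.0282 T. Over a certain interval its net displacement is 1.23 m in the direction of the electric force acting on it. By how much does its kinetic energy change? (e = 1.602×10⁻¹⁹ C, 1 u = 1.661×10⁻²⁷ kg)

ΔKE ≈ 2.67×10⁻¹⁵ J

The magnetic force is always ⟂ v and does no work; only the electric force changes KE.
ΔKE = F_E · d = |q|E d = (3.204×10⁻¹⁹)(6780)(1.23) ≈ 2.67×10⁻¹⁵ J.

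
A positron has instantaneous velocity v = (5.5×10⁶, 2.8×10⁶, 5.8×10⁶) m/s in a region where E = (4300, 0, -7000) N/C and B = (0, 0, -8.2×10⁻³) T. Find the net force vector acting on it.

v×B = (-2.30×10⁴, 4.51×10⁴, 0) N/C.
E + v×B = (-1.87×10⁴, 4.51×10⁴, -7000) N/C.
F = q(E + v×B) = (1.602×10⁻¹⁹ C)·(-1.87×10⁴, 4.51×10⁴, -7000) = (-2.99×10⁻¹⁵, 7.23×10⁻¹⁵, -1.12×10⁻¹⁵) N.

F ≈ (-2.99×10⁻¹⁵, 7.23×10⁻¹⁵, -1.12×10⁻¹⁵) N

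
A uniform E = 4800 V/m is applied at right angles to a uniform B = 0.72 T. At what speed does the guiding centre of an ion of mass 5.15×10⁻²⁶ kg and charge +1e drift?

The E×B drift speed is v_d = E/B.
v_d = 4800/0.72 = 6700 m/s.

v_d ≈ 6700 m/s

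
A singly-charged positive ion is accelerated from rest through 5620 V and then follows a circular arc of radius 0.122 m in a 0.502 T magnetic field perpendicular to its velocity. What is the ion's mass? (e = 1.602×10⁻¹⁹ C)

Combine |q|V = ½mv² and r = mv/(|q|B): eliminate v to get m = qB²r²/(2V).
m = (1.602×10⁻¹⁹)(0.502)²(0.122)²/(2·5620) ≈ 5.35×10⁻²⁶ kg.

m ≈ 5.35×10⁻²⁶ kg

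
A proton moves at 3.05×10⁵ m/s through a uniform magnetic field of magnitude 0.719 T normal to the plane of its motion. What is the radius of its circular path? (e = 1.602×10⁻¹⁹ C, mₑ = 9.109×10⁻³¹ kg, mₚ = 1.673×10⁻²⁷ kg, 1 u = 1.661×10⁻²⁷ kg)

r ≈ 4.43×10⁻³ m

The magnetic force provides the centripetal force: |q|vB = mv²/r.
r = mv/(|q|B) = (1.673×10⁻²⁷)(3.05×10⁵)/((1.602×10⁻¹⁹)(0.719)) ≈ 4.43×10⁻³ m.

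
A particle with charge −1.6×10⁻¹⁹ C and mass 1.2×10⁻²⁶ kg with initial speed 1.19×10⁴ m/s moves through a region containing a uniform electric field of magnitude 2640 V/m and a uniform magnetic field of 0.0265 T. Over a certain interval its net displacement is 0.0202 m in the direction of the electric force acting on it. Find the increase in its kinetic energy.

The magnetic force is always ⟂ v and does no work; only the electric force changes KE.
ΔKE = F_E · d = |q|E d = (1.6×10⁻¹⁹)(2640)(0.0202) ≈ 8.53×10⁻¹⁸ J.

ΔKE ≈ 8.53×10⁻¹⁸ J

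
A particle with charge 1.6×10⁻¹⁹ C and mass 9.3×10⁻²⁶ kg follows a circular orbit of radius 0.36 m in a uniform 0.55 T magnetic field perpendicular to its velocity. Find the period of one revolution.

The cyclotron period depends only on m, q, B: T = 2πm/(|q|B).
T = 2π(9.3×10⁻²⁶)/((1.6×10⁻¹⁹)(0.55)) ≈ 6.6×10⁻⁶ s.

T ≈ 6.6×10⁻⁶ s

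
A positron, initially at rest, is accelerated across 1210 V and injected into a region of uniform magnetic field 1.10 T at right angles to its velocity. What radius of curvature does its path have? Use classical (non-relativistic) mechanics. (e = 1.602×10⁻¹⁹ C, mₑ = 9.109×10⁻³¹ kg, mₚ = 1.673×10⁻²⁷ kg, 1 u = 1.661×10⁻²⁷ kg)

Acceleration: |q|V = ½mv² ⇒ v = √(2|q|V/m) = √(2·1.602×10⁻¹⁹·1210/9.109×10⁻³¹) ≈ 2.063×10⁷ m/s.
In the field: r = mv/(|q|B) = (9.109×10⁻³¹)(2.063×10⁷)/((1.602×10⁻¹⁹)(1.10)) ≈ 1.07×10⁻⁴ m.

r ≈ 1.07×10⁻⁴ m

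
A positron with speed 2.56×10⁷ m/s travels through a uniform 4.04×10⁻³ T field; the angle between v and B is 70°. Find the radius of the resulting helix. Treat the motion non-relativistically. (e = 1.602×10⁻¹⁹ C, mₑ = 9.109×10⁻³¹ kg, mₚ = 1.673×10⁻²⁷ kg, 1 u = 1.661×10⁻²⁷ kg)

r ≈ 0.0339 m

v⊥ = v sinθ = 2.56×10⁷·sin70° ≈ 2.406×10⁷ m/s.
r = m v⊥/(|q|B) = (9.109×10⁻³¹)(2.406×10⁷)/((1.602×10⁻¹⁹)(4.04×10⁻³)) ≈ 0.0339 m.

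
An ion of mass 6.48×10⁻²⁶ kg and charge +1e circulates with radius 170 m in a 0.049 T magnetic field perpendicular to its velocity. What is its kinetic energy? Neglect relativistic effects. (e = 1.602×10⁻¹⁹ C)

v = |q|Br/m, then KE = ½mv² = (qBr)²/(2m).
v = (1.602×10⁻¹⁹)(0.049)(170)/6.48×10⁻²⁶ ≈ 2.059×10⁷ m/s.
KE = ½(6.48×10⁻²⁶)(2.059×10⁷)² ≈ 1.4×10⁻¹¹ J = 8.6×10⁷ eV.

KE ≈ 8.6×10⁷ eV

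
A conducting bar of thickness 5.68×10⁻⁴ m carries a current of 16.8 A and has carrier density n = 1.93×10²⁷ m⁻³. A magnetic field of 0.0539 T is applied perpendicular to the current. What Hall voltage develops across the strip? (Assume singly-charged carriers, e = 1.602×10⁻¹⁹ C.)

V_H ≈ 5.16×10⁻⁶ V

V_H = IB/(n e t).
V_H = (16.8)(0.0539)/((1.93×10²⁷)(1.602×10⁻¹⁹)(5.68×10⁻⁴)) ≈ 5.16×10⁻⁶ V.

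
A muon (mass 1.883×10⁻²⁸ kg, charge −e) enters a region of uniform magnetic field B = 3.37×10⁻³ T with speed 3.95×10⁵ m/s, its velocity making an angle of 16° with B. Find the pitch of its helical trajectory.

v∥ = v cosθ = 3.95×10⁵·cos16° ≈ 3.797×10⁵ m/s.
T = 2πm/(|q|B) = 2π(1.883×10⁻²⁸)/((1.602×10⁻¹⁹)(3.37×10⁻³)) ≈ 2.191×10⁻⁶ s.
pitch = v∥ T = (3.797×10⁵)(2.191×10⁻⁶) ≈ 0.832 m.

p ≈ 0.832 m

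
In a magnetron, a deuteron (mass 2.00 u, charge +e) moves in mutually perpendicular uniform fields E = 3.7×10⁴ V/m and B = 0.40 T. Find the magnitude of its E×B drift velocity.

The steady drift has the magnetic force balancing the electric force, so v_d = E/B.
v_d = 3.7×10⁴/0.40 = 9.2×10⁴ m/s.

v_d ≈ 9.2×10⁴ m/s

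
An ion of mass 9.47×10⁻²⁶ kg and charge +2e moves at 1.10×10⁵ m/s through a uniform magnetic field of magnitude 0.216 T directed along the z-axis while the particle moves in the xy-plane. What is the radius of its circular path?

r ≈ 0.151 m

The magnetic force provides the centripetal force: |q|vB = mv²/r.
r = mv/(|q|B) = (9.47×10⁻²⁶)(1.10×10⁵)/((3.204×10⁻¹⁹)(0.216)) ≈ 0.151 m.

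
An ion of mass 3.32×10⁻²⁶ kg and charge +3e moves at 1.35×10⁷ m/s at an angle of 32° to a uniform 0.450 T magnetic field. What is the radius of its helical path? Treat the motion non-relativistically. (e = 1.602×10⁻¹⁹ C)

v⊥ = v sinθ = 1.35×10⁷·sin32° ≈ 7.154×10⁶ m/s.
r = m v⊥/(|q|B) = (3.32×10⁻²⁶)(7.154×10⁶)/((4.806×10⁻¹⁹)(0.450)) ≈ 1.10 m.

r ≈ 1.10 m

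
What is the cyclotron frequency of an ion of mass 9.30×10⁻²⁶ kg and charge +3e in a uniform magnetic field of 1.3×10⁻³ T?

f ≈ 1100 Hz

f = |q|B/(2πm).
f = (4.806×10⁻¹⁹)(1.3×10⁻³)/(2π·9.30×10⁻²⁶) ≈ 1100 Hz.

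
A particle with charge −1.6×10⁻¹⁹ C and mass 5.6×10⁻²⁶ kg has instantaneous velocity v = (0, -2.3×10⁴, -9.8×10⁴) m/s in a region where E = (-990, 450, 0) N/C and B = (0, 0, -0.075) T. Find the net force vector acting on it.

F ≈ (-1.18×10⁻¹⁶, -7.20×10⁻¹⁷, 0) N

v×B = (1720, 0, 0) N/C.
E + v×B = (735, 450, 0) N/C.
F = q(E + v×B) = (−1.6×10⁻¹⁹ C)·(735, 450, 0) = (-1.18×10⁻¹⁶, -7.20×10⁻¹⁷, 0) N.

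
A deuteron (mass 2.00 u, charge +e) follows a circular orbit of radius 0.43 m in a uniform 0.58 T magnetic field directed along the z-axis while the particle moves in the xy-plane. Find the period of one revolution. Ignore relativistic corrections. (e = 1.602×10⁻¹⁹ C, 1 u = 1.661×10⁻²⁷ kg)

The cyclotron period depends only on m, q, B: T = 2πm/(|q|B).
T = 2π(3.322×10⁻²⁷)/((1.602×10⁻¹⁹)(0.58)) ≈ 2.2×10⁻⁷ s.

T ≈ 2.2×10⁻⁷ s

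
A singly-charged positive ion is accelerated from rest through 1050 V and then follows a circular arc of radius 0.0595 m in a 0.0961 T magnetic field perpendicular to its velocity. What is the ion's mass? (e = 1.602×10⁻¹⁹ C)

Combine |q|V = ½mv² and r = mv/(|q|B): eliminate v to get m = qB²r²/(2V).
m = (1.602×10⁻¹⁹)(0.0961)²(0.0595)²/(2·1050) ≈ 2.49×10⁻²⁷ kg.

m ≈ 2.49×10⁻²⁷ kg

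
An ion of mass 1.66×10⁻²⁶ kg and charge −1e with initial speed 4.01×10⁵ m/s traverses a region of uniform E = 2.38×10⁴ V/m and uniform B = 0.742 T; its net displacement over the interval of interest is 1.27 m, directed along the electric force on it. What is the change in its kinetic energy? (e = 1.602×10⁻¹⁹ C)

The magnetic force is always ⟂ v and does no work; only the electric force changes KE.
ΔKE = F_E · d = |q|E d = (1.602×10⁻¹⁹)(2.38×10⁴)(1.27) ≈ 4.84×10⁻¹⁵ J.

ΔKE ≈ 4.84×10⁻¹⁵ J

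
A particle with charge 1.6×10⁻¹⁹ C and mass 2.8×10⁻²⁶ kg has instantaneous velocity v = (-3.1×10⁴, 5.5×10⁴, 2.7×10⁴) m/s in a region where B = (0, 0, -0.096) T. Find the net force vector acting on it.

F ≈ (-8.45×10⁻¹⁶, -4.76×10⁻¹⁶, 0) N

v×B = (-5280, -2980, 0) N/C.
F = q v×B = (1.6×10⁻¹⁹ C)·(-5280, -2980, 0) = (-8.45×10⁻¹⁶, -4.76×10⁻¹⁶, 0) N.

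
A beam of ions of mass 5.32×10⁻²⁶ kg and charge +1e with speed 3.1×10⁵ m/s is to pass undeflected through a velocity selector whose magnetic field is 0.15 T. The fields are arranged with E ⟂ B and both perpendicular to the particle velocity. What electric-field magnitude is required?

For straight-line motion qE = qvB, so E = vB.
E = 3.1×10⁵ × 0.15 = 4.6×10⁴ V/m.

E = 4.6×10⁴ V/m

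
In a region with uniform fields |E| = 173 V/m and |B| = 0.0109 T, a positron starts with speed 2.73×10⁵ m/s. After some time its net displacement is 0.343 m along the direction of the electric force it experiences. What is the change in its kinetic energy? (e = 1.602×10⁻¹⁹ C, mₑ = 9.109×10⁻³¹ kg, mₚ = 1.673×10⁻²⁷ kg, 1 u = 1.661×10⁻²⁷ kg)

ΔKE ≈ 9.51×10⁻¹⁸ J

The magnetic force is always ⟂ v and does no work; only the electric force changes KE.
ΔKE = F_E · d = |q|E d = (1.602×10⁻¹⁹)(173)(0.343) ≈ 9.51×10⁻¹⁸ J.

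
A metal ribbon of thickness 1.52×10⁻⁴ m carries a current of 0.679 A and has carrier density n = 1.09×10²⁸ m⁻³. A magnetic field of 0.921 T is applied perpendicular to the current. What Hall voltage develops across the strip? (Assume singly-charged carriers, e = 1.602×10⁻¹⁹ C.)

V_H ≈ 2.36×10⁻⁶ V

V_H = IB/(n e t).
V_H = (0.679)(0.921)/((1.09×10²⁸)(1.602×10⁻¹⁹)(1.52×10⁻⁴)) ≈ 2.36×10⁻⁶ V.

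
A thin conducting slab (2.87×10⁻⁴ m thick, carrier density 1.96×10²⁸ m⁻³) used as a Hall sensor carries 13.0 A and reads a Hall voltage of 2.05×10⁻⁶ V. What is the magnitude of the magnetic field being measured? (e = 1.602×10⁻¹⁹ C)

From V_H = IB/(n e t), B = V_H n e t / I.
B = (2.05×10⁻⁶)(1.96×10²⁸)(1.602×10⁻¹⁹)(2.87×10⁻⁴)/13.0 ≈ 0.142 T.

B ≈ 0.142 T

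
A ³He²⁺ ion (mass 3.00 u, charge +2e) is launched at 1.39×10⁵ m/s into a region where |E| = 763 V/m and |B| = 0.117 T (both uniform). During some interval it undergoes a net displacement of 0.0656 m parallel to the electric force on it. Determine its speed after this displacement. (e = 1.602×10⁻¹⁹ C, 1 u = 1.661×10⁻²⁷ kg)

B does no work; ΔKE = |q|E d.
½mv_f² = ½mv₀² + |q|Ed = ½(4.983×10⁻²⁷)(1.39×10⁵)² + (3.204×10⁻¹⁹)(763)(0.0656) ≈ 4.814×10⁻¹⁷ J + 1.604×10⁻¹⁷ J ≈ 6.418×10⁻¹⁷ J.
v_f = √(2·6.418×10⁻¹⁷/4.983×10⁻²⁷) ≈ 1.60×10⁵ m/s.

v_f ≈ 1.60×10⁵ m/s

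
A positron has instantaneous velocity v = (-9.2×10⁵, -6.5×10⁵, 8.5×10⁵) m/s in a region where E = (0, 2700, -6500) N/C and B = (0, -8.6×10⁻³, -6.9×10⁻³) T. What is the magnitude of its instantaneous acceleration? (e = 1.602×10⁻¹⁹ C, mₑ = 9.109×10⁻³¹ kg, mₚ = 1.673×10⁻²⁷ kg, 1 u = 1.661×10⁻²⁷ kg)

|a| ≈ 2.19×10¹⁵ m/s²

v×B = (1.18×10⁴, -6350, 7910) N/C.
E + v×B = (1.18×10⁴, -3650, 1410) N/C.
F = q(E + v×B) = (1.602×10⁻¹⁹ C)·(1.18×10⁴, -3650, 1410) = (1.89×10⁻¹⁵, -5.84×10⁻¹⁶, 2.26×10⁻¹⁶) N.
|a| = |F|/m = 1.991×10⁻¹⁵/9.109×10⁻³¹ ≈ 2.19×10¹⁵ m/s².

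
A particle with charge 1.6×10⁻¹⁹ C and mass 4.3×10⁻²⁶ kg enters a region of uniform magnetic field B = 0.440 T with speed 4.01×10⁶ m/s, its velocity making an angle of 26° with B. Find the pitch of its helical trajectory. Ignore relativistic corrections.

p ≈ 13.8 m

v∥ = v cosθ = 4.01×10⁶·cos26° ≈ 3.604×10⁶ m/s.
T = 2πm/(|q|B) = 2π(4.3×10⁻²⁶)/((1.6×10⁻¹⁹)(0.440)) ≈ 3.838×10⁻⁶ s.
pitch = v∥ T = (3.604×10⁶)(3.838×10⁻⁶) ≈ 13.8 m.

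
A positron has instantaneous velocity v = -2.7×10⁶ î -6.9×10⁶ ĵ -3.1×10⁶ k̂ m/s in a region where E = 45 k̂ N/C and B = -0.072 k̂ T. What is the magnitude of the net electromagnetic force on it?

|F| ≈ 8.55×10⁻¹⁴ N

v×B = (4.97×10⁵, -1.94×10⁵, 0) N/C.
E + v×B = (4.97×10⁵, -1.94×10⁵, 45.0) N/C.
F = q(E + v×B) = (1.602×10⁻¹⁹ C)·(4.97×10⁵, -1.94×10⁵, 45.0) = (7.96×10⁻¹⁴, -3.11×10⁻¹⁴, 7.21×10⁻¹⁸) N.
|F| = 8.55×10⁻¹⁴ N.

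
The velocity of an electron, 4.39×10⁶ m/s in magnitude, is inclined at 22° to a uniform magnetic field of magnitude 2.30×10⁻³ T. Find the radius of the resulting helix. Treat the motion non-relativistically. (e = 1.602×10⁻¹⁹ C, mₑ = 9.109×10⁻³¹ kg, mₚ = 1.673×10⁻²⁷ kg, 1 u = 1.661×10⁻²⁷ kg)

v⊥ = v sinθ = 4.39×10⁶·sin22° ≈ 1.645×10⁶ m/s.
r = m v⊥/(|q|B) = (9.109×10⁻³¹)(1.645×10⁶)/((1.602×10⁻¹⁹)(2.30×10⁻³)) ≈ 4.07×10⁻³ m.

r ≈ 4.07×10⁻³ m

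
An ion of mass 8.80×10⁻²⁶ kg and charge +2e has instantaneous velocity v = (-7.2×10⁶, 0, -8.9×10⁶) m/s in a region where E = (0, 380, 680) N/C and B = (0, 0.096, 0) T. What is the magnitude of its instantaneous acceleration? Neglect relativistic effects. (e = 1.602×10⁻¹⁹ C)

v×B = (8.54×10⁵, 0, -6.91×10⁵) N/C.
E + v×B = (8.54×10⁵, 380, -6.91×10⁵) N/C.
F = q(E + v×B) = (3.204×10⁻¹⁹ C)·(8.54×10⁵, 380, -6.91×10⁵) = (2.74×10⁻¹³, 1.22×10⁻¹⁶, -2.21×10⁻¹³) N.
|a| = |F|/m = 3.520×10⁻¹³/8.80×10⁻²⁶ ≈ 4.00×10¹² m/s².

|a| ≈ 4.00×10¹² m/s²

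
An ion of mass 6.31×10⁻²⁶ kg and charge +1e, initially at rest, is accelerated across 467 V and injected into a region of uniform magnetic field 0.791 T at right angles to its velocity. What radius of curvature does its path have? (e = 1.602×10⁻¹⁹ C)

r ≈ 0.0242 m

Acceleration: |q|V = ½mv² ⇒ v = √(2|q|V/m) = √(2·1.602×10⁻¹⁹·467/6.31×10⁻²⁶) ≈ 4.870×10⁴ m/s.
In the field: r = mv/(|q|B) = (6.31×10⁻²⁶)(4.870×10⁴)/((1.602×10⁻¹⁹)(0.791)) ≈ 0.0242 m.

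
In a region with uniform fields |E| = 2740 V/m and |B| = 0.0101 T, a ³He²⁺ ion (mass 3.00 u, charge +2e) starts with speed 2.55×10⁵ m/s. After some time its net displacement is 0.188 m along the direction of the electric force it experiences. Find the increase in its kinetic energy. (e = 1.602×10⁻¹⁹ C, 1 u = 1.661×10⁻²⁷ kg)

ΔKE ≈ 1.65×10⁻¹⁶ J

The magnetic force is always ⟂ v and does no work; only the electric force changes KE.
ΔKE = F_E · d = |q|E d = (3.204×10⁻¹⁹)(2740)(0.188) ≈ 1.65×10⁻¹⁶ J.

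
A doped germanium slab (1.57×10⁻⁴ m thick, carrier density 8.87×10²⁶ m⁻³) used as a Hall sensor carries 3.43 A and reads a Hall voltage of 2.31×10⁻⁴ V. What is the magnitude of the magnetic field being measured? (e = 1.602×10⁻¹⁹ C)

B ≈ 1.50 T

From V_H = IB/(n e t), B = V_H n e t / I.
B = (2.31×10⁻⁴)(8.87×10²⁶)(1.602×10⁻¹⁹)(1.57×10⁻⁴)/3.43 ≈ 1.50 T.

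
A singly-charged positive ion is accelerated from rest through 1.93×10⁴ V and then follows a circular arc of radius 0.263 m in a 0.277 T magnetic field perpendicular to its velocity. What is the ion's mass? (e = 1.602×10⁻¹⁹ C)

m ≈ 2.20×10⁻²⁶ kg

Combine |q|V = ½mv² and r = mv/(|q|B): eliminate v to get m = qB²r²/(2V).
m = (1.602×10⁻¹⁹)(0.277)²(0.263)²/(2·1.93×10⁴) ≈ 2.20×10⁻²⁶ kg.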